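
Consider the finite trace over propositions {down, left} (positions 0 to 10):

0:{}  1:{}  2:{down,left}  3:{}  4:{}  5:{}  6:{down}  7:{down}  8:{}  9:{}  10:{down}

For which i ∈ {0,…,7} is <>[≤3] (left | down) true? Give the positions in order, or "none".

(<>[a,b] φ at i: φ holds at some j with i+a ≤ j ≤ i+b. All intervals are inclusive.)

Evaluate at each i in [0,7]:
  i=0: ✓ (witness j=2)
  i=1: ✓ (witness j=2)
  i=2: ✓ (witness j=2)
  i=3: ✓ (witness j=6)
  i=4: ✓ (witness j=6)
  i=5: ✓ (witness j=6)
  i=6: ✓ (witness j=6)
  i=7: ✓ (witness j=7)

0, 1, 2, 3, 4, 5, 6, 7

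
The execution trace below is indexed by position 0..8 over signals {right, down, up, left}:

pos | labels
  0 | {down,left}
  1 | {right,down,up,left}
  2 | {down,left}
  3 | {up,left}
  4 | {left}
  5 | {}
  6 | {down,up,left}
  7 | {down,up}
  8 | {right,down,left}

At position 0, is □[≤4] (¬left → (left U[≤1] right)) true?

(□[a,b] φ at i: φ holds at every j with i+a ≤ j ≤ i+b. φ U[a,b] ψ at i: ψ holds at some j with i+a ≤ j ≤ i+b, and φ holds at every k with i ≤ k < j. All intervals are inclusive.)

Check (¬left → (left U[≤1] right)) at every j in [0,4]:
  j=0: antecedent false → ✓
  j=1: antecedent false → ✓
  j=2: antecedent false → ✓
  j=3: antecedent false → ✓
  j=4: antecedent false → ✓
All positions satisfy it → formula holds.

True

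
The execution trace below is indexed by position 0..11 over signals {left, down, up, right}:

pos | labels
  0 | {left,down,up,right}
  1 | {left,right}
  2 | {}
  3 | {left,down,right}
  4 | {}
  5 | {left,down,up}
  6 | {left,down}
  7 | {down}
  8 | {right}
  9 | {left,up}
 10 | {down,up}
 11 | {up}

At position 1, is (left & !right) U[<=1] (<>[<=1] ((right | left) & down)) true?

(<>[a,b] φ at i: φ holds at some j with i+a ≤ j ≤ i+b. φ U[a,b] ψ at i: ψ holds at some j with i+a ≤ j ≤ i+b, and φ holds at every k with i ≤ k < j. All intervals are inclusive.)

False

Need some j in [1,2] with <>[<=1] ((right | left) & down), and (left & !right) at every k in [1,j-1].
  j=1: <>[<=1] ((right | left) & down) — fails (none in [1,2]).
  j=2: <>[<=1] ((right | left) & down) holds, but (left & !right) fails at k=1 → not this j.
No j in the window works → until fails.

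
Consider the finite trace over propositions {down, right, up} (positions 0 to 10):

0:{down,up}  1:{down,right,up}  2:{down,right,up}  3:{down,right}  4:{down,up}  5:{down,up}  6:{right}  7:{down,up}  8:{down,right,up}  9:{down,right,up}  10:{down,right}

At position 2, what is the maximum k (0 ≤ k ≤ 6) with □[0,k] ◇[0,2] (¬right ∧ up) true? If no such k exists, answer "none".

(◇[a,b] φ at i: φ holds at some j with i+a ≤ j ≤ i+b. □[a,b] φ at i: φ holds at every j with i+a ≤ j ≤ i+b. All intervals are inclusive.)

5

◇[0,2] (¬right ∧ up) must hold from j=2 onward; find where it first fails.
  j=2: holds
  j=3: holds
  j=4: holds
  j=5: holds
  j=6: holds
  j=7: holds
  j=8: fails
Holds on [2,7], so largest k = 5.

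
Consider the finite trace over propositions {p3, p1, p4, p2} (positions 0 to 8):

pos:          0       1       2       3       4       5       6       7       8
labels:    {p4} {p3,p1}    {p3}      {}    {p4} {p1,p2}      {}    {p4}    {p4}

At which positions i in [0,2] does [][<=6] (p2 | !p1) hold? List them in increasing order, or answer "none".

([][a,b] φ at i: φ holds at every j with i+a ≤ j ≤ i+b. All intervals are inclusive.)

Evaluate at each i in [0,2]:
  i=0: ✗ (fails at j=1)
  i=1: ✗ (fails at j=1)
  i=2: ✓ (all of [2,8])

2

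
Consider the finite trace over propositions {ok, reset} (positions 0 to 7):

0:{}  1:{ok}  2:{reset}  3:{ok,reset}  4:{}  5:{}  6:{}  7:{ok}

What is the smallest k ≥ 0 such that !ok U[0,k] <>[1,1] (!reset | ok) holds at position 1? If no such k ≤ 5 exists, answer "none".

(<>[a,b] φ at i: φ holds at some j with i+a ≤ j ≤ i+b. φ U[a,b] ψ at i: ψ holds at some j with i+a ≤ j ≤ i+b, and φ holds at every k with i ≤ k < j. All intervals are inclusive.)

none

Need earliest j ≥ 1 with <>[1,1] (!reset | ok), and !ok at every k in [1,j-1].
  j=1: rhs fails.
  j=2: rhs holds but lhs fails at k=1.
  j=3: rhs holds but lhs fails at k=1.
  j=4: rhs holds but lhs fails at k=1.
  j=5: rhs holds but lhs fails at k=1.
  j=6: rhs holds but lhs fails at k=1.
No witness within the range → none.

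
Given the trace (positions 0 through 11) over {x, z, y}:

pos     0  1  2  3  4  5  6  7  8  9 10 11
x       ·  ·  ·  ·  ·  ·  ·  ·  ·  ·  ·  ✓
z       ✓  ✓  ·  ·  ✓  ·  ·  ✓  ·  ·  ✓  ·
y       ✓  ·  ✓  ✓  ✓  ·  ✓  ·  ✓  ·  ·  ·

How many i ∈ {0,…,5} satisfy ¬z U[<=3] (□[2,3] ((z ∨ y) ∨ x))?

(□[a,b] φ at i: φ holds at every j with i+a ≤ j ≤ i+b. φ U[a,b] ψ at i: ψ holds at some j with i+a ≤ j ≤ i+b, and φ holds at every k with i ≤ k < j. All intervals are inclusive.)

6

Evaluate at each i in [0,5]:
  i=0: ✓ (rhs at j=0)
  i=1: ✓ (rhs at j=1)
  i=2: ✓ (rhs at j=4; lhs holds on [2,3])
  i=3: ✓ (rhs at j=4; lhs holds on [3,3])
  i=4: ✓ (rhs at j=4)
  i=5: ✓ (rhs at j=5)
Positions where it holds: {0, 1, 2, 3, 4, 5} → 6.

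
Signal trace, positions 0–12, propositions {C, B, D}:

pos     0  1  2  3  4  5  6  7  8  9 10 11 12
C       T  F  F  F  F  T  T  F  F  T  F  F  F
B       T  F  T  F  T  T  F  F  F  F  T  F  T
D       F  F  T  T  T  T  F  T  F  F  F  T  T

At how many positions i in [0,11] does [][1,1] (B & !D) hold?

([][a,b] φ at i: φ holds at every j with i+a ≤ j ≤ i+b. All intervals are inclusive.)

Evaluate at each i in [0,11]:
  i=0: ✗ (fails at j=1)
  i=1: ✗ (fails at j=2)
  i=2: ✗ (fails at j=3)
  i=3: ✗ (fails at j=4)
  i=4: ✗ (fails at j=5)
  i=5: ✗ (fails at j=6)
  i=6: ✗ (fails at j=7)
  i=7: ✗ (fails at j=8)
  i=8: ✗ (fails at j=9)
  i=9: ✓ (all of [10,10])
  i=10: ✗ (fails at j=11)
  i=11: ✗ (fails at j=12)
Positions where it holds: {9} → 1.

1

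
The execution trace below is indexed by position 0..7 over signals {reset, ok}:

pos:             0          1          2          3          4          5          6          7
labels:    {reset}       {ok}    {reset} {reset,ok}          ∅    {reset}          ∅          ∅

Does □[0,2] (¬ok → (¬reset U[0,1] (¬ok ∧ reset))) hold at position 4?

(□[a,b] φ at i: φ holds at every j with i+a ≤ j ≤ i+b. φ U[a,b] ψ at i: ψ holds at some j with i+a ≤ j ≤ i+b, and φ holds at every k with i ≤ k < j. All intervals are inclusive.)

False

Check (¬ok → (¬reset U[0,1] (¬ok ∧ reset))) at every j in [4,6]:
  j=4: antecedent true; consequent holds → ✓
  j=5: antecedent true; consequent holds → ✓
  j=6: antecedent true; consequent fails → ✗
Fails at j=6 → formula fails.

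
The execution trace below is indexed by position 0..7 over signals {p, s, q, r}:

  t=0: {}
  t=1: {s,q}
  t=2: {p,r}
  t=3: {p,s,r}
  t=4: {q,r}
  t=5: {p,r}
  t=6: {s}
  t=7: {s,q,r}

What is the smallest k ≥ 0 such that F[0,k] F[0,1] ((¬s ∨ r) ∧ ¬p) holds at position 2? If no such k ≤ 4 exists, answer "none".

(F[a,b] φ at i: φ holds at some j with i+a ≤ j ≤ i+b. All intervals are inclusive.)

Scan j = 2,3,… for F[0,1] ((¬s ∨ r) ∧ ¬p):
  j=2: fails
  j=3: holds
First hit at j=3, so smallest k = 3-2 = 1.

1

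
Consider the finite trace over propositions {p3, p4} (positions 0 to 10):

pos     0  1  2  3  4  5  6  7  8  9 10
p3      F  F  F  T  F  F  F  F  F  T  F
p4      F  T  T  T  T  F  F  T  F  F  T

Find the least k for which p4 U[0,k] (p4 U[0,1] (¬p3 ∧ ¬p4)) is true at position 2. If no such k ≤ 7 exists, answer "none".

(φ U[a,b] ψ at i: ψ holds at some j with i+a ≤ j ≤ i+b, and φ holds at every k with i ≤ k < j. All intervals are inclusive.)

2

Need earliest j ≥ 2 with (p4 U[0,1] (¬p3 ∧ ¬p4)), and p4 at every k in [2,j-1].
  j=2: rhs fails.
  j=3: rhs fails.
  j=4: rhs holds; lhs holds on [2,3]. k = 2.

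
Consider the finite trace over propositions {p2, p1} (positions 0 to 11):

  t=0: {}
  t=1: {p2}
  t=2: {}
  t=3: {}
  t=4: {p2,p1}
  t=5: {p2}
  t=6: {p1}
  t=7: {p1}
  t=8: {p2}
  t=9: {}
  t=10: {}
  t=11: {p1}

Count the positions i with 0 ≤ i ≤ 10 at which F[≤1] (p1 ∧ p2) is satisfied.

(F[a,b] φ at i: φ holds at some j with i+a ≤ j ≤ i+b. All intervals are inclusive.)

Evaluate at each i in [0,10]:
  i=0: ✗ (none in [0,1])
  i=1: ✗ (none in [1,2])
  i=2: ✗ (none in [2,3])
  i=3: ✓ (witness j=4)
  i=4: ✓ (witness j=4)
  i=5: ✗ (none in [5,6])
  i=6: ✗ (none in [6,7])
  i=7: ✗ (none in [7,8])
  i=8: ✗ (none in [8,9])
  i=9: ✗ (none in [9,10])
  i=10: ✗ (none in [10,11])
Positions where it holds: {3, 4} → 2.

2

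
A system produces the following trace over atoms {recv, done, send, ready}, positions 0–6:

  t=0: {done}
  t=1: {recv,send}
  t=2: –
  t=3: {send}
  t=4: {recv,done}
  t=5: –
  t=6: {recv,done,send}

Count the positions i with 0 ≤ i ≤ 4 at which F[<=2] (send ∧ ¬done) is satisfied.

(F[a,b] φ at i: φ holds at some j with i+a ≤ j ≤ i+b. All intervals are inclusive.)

Evaluate at each i in [0,4]:
  i=0: ✓ (witness j=1)
  i=1: ✓ (witness j=1)
  i=2: ✓ (witness j=3)
  i=3: ✓ (witness j=3)
  i=4: ✗ (none in [4,6])
Positions where it holds: {0, 1, 2, 3} → 4.

4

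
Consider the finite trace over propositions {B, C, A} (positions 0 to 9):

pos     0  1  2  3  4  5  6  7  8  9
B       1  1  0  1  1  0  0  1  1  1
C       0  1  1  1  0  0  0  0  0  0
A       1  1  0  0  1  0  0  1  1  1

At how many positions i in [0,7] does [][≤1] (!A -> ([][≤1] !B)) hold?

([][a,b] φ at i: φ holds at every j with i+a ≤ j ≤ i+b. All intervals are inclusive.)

Evaluate at each i in [0,7]:
  i=0: ✓ (all of [0,1])
  i=1: ✗ (fails at j=2)
  i=2: ✗ (fails at j=2)
  i=3: ✗ (fails at j=3)
  i=4: ✓ (all of [4,5])
  i=5: ✗ (fails at j=6)
  i=6: ✗ (fails at j=6)
  i=7: ✓ (all of [7,8])
Positions where it holds: {0, 4, 7} → 3.

3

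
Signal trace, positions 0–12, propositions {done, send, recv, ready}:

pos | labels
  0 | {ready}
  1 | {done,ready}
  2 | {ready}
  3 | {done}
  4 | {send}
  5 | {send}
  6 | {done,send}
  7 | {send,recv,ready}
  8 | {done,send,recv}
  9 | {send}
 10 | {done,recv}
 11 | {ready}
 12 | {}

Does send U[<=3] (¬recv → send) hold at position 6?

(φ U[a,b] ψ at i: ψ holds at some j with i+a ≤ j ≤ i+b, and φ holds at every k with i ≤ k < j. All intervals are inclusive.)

Holds

Need some j in [6,9] with (¬recv → send), and send at every k in [6,j-1].
  j=6: (¬recv → send) holds; no prefix to check → satisfied.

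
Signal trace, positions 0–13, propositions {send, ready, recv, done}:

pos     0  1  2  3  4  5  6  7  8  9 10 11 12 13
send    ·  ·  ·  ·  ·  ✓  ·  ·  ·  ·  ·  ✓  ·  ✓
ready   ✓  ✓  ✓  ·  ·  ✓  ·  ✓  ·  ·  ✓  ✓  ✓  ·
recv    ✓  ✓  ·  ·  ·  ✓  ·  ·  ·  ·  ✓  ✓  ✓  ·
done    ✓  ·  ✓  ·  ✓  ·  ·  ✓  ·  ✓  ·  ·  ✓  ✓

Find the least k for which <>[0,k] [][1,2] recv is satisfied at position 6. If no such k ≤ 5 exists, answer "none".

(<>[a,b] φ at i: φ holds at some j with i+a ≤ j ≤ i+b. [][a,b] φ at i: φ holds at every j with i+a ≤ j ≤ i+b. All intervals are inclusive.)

3

Scan j = 6,7,… for [][1,2] recv:
  j=6: fails
  j=7: fails
  j=8: fails
  j=9: holds
First hit at j=9, so smallest k = 9-6 = 3.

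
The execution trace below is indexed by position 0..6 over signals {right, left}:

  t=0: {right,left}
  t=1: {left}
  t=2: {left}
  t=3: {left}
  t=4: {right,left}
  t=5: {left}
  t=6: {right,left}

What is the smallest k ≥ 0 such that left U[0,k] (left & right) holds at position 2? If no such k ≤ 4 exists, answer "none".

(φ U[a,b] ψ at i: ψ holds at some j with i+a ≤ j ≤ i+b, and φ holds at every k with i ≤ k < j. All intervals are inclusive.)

2

Need earliest j ≥ 2 with (left & right), and left at every k in [2,j-1].
  j=2: rhs fails.
  j=3: rhs fails.
  j=4: rhs holds; lhs holds on [2,3]. k = 2.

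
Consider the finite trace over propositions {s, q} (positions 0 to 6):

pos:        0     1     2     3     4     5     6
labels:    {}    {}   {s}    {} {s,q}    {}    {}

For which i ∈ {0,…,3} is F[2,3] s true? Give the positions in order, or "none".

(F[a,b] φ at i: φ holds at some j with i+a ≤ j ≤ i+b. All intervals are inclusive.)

Evaluate at each i in [0,3]:
  i=0: ✓ (witness j=2)
  i=1: ✓ (witness j=4)
  i=2: ✓ (witness j=4)
  i=3: ✗ (none in [5,6])

0, 1, 2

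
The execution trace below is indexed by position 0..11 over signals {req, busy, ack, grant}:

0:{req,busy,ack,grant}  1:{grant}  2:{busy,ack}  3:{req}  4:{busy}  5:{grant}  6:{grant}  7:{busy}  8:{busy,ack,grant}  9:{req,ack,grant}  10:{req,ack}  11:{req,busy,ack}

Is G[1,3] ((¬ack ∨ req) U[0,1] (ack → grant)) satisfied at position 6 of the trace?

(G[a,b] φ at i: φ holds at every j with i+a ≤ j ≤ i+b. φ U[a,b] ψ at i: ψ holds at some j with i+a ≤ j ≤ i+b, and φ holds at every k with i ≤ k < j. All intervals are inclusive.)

Yes

Check ((¬ack ∨ req) U[0,1] (ack → grant)) at every j in [7,9]:
  j=7: holds
  j=8: holds
  j=9: holds
All positions satisfy it → formula holds.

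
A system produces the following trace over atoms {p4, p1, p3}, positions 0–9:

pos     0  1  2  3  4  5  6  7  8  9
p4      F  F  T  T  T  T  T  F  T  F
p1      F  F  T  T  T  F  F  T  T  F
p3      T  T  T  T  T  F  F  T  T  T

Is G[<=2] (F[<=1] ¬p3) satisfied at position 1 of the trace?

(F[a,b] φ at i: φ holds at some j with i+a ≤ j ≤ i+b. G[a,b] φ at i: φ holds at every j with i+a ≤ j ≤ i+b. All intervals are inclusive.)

No

Check F[<=1] ¬p3 at every j in [1,3]:
  j=1: fails (none in [1,2])
  j=2: fails (none in [2,3])
  j=3: fails (none in [3,4])
Fails at j=1 → formula fails.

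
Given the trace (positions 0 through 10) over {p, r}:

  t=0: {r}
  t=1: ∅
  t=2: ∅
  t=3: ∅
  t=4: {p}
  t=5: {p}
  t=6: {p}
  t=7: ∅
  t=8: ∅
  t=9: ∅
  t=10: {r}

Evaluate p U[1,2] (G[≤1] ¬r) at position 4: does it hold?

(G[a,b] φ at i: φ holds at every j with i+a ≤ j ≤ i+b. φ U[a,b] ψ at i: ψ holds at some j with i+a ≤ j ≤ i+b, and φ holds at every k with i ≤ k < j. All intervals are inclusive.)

Holds

Need some j in [5,6] with G[≤1] ¬r, and p at every k in [4,j-1].
  j=5: G[≤1] ¬r holds; p holds at every k in [4,4] → satisfied.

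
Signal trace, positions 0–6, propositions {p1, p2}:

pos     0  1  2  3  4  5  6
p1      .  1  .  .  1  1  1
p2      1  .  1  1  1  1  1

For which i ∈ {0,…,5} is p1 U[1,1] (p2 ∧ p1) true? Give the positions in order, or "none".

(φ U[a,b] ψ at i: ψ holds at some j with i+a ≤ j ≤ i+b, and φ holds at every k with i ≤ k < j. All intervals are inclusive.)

Evaluate at each i in [0,5]:
  i=0: ✗ (no rhs in [1,1])
  i=1: ✗ (no rhs in [2,2])
  i=2: ✗ (no rhs in [3,3])
  i=3: ✗ (lhs fails at k=3 before rhs at j=4)
  i=4: ✓ (rhs at j=5; lhs holds on [4,4])
  i=5: ✓ (rhs at j=6; lhs holds on [5,5])

4, 5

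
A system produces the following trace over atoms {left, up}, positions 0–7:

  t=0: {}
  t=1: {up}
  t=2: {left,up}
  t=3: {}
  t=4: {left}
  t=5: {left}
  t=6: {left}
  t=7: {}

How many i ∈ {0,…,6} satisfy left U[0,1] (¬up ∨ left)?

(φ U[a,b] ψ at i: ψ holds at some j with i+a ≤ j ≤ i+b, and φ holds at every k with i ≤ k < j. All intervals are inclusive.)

6

Evaluate at each i in [0,6]:
  i=0: ✓ (rhs at j=0)
  i=1: ✗ (lhs fails at k=1 before rhs at j=2)
  i=2: ✓ (rhs at j=2)
  i=3: ✓ (rhs at j=3)
  i=4: ✓ (rhs at j=4)
  i=5: ✓ (rhs at j=5)
  i=6: ✓ (rhs at j=6)
Positions where it holds: {0, 2, 3, 4, 5, 6} → 6.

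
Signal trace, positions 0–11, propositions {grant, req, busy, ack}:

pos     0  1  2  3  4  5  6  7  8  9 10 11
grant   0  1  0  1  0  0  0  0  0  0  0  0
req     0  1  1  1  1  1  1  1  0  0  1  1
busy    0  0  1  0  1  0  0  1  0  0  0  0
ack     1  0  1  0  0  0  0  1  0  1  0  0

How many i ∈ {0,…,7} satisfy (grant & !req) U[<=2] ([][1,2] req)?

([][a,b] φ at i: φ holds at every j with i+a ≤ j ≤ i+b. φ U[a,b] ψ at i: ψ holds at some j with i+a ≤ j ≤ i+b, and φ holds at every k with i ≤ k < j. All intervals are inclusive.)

Evaluate at each i in [0,7]:
  i=0: ✓ (rhs at j=0)
  i=1: ✓ (rhs at j=1)
  i=2: ✓ (rhs at j=2)
  i=3: ✓ (rhs at j=3)
  i=4: ✓ (rhs at j=4)
  i=5: ✓ (rhs at j=5)
  i=6: ✗ (no rhs in [6,8])
  i=7: ✗ (lhs fails at k=7 before rhs at j=9)
Positions where it holds: {0, 1, 2, 3, 4, 5} → 6.

6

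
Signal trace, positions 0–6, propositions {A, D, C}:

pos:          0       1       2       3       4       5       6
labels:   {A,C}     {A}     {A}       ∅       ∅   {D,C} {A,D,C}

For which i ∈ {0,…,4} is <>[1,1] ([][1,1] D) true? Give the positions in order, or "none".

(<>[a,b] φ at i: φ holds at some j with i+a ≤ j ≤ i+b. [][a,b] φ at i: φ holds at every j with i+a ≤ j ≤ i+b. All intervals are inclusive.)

3, 4

Evaluate at each i in [0,4]:
  i=0: ✗ (none in [1,1])
  i=1: ✗ (none in [2,2])
  i=2: ✗ (none in [3,3])
  i=3: ✓ (witness j=4)
  i=4: ✓ (witness j=5)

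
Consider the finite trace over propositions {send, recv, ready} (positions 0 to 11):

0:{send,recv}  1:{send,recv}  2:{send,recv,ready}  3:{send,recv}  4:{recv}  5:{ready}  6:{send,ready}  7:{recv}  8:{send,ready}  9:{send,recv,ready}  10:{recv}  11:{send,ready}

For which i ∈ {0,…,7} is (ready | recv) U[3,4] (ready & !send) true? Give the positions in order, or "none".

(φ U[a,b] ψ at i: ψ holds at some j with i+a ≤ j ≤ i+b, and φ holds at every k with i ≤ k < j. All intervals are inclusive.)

Evaluate at each i in [0,7]:
  i=0: ✗ (no rhs in [3,4])
  i=1: ✓ (rhs at j=5; lhs holds on [1,4])
  i=2: ✓ (rhs at j=5; lhs holds on [2,4])
  i=3: ✗ (no rhs in [6,7])
  i=4: ✗ (no rhs in [7,8])
  i=5: ✗ (no rhs in [8,9])
  i=6: ✗ (no rhs in [9,10])
  i=7: ✗ (no rhs in [10,11])

1, 2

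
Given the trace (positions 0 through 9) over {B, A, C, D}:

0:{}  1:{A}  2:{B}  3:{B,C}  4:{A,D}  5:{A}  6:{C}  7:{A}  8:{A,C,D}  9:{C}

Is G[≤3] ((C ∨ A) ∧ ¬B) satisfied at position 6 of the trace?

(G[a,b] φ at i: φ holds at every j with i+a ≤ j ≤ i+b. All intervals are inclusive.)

Check ((C ∨ A) ∧ ¬B) at every j in [6,9]:
  j=6: true
  j=7: true
  j=8: true
  j=9: true
All positions satisfy it → formula holds.

True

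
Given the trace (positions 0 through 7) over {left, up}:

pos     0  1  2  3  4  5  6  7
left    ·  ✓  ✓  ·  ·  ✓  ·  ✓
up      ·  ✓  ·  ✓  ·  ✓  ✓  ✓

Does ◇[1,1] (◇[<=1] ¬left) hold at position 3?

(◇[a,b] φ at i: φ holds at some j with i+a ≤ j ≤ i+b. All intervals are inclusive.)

Holds

Check ◇[<=1] ¬left at each j in [4,4]:
  j=4: holds (witness at 4)
Found at j=4 → formula holds.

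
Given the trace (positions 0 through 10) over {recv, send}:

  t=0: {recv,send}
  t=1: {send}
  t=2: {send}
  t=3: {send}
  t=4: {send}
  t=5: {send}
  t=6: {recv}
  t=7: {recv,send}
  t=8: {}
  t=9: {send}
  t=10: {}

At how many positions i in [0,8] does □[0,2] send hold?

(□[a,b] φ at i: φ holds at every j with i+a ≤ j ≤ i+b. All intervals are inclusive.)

4

Evaluate at each i in [0,8]:
  i=0: ✓ (all of [0,2])
  i=1: ✓ (all of [1,3])
  i=2: ✓ (all of [2,4])
  i=3: ✓ (all of [3,5])
  i=4: ✗ (fails at j=6)
  i=5: ✗ (fails at j=6)
  i=6: ✗ (fails at j=6)
  i=7: ✗ (fails at j=8)
  i=8: ✗ (fails at j=8)
Positions where it holds: {0, 1, 2, 3} → 4.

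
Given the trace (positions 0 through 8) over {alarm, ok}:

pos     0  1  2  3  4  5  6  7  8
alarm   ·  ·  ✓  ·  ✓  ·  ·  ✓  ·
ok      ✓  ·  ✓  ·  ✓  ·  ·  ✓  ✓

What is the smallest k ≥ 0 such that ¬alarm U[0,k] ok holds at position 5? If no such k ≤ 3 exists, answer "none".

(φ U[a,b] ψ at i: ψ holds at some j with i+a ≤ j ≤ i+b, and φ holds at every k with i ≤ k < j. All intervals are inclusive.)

Need earliest j ≥ 5 with ok, and ¬alarm at every k in [5,j-1].
  j=5: rhs fails.
  j=6: rhs fails.
  j=7: rhs holds; lhs holds on [5,6]. k = 2.

2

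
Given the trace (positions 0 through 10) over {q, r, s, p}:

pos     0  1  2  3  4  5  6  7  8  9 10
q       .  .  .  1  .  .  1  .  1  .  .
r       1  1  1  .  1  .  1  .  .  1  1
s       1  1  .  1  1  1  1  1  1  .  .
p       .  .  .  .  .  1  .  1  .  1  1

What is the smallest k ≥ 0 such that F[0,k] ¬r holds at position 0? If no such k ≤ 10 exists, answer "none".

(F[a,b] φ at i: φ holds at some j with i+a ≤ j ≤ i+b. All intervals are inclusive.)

3

Scan j = 0,1,… for ¬r:
  j=0: fails
  j=1: fails
  j=2: fails
  j=3: holds
First hit at j=3, so smallest k = 3-0 = 3.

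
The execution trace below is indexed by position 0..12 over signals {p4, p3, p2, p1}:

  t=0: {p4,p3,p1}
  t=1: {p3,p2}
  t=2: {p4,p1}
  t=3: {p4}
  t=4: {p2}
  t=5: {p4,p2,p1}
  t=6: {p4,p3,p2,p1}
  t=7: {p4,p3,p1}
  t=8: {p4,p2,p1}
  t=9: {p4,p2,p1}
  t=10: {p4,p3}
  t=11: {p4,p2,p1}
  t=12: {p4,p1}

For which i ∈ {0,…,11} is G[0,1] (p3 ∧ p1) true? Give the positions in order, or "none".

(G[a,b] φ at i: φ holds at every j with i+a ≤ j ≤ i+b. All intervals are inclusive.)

Evaluate at each i in [0,11]:
  i=0: ✗ (fails at j=1)
  i=1: ✗ (fails at j=1)
  i=2: ✗ (fails at j=2)
  i=3: ✗ (fails at j=3)
  i=4: ✗ (fails at j=4)
  i=5: ✗ (fails at j=5)
  i=6: ✓ (all of [6,7])
  i=7: ✗ (fails at j=8)
  i=8: ✗ (fails at j=8)
  i=9: ✗ (fails at j=9)
  i=10: ✗ (fails at j=10)
  i=11: ✗ (fails at j=11)

6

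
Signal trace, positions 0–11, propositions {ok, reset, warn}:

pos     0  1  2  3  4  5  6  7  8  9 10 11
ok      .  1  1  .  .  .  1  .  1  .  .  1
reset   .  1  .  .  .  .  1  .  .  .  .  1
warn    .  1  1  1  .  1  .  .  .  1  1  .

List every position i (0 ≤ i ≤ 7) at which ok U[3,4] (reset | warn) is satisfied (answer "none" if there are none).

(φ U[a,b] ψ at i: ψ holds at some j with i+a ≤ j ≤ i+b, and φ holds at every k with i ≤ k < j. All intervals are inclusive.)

none

Evaluate at each i in [0,7]:
  i=0: ✗ (lhs fails at k=0 before rhs at j=3)
  i=1: ✗ (lhs fails at k=3 before rhs at j=5)
  i=2: ✗ (lhs fails at k=3 before rhs at j=5)
  i=3: ✗ (lhs fails at k=3 before rhs at j=6)
  i=4: ✗ (no rhs in [7,8])
  i=5: ✗ (lhs fails at k=5 before rhs at j=9)
  i=6: ✗ (lhs fails at k=7 before rhs at j=9)
  i=7: ✗ (lhs fails at k=7 before rhs at j=10)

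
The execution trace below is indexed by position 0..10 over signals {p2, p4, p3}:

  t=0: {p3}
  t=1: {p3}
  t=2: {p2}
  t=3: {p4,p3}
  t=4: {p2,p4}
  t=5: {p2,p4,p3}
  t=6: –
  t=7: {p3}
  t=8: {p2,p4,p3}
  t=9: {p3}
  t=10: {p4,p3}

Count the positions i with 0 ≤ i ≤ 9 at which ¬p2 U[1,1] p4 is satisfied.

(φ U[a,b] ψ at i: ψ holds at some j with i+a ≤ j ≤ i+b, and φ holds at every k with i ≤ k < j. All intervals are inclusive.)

3

Evaluate at each i in [0,9]:
  i=0: ✗ (no rhs in [1,1])
  i=1: ✗ (no rhs in [2,2])
  i=2: ✗ (lhs fails at k=2 before rhs at j=3)
  i=3: ✓ (rhs at j=4; lhs holds on [3,3])
  i=4: ✗ (lhs fails at k=4 before rhs at j=5)
  i=5: ✗ (no rhs in [6,6])
  i=6: ✗ (no rhs in [7,7])
  i=7: ✓ (rhs at j=8; lhs holds on [7,7])
  i=8: ✗ (no rhs in [9,9])
  i=9: ✓ (rhs at j=10; lhs holds on [9,9])
Positions where it holds: {3, 7, 9} → 3.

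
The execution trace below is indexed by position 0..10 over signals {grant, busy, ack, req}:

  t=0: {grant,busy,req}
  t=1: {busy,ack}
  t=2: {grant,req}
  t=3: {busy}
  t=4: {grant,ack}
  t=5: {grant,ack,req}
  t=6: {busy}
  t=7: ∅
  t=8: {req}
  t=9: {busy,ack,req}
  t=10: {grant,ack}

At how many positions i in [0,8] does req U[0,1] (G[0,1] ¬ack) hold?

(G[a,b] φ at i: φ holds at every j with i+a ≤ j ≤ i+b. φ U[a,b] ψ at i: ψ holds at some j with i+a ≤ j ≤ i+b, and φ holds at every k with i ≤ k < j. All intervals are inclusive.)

4

Evaluate at each i in [0,8]:
  i=0: ✗ (no rhs in [0,1])
  i=1: ✗ (lhs fails at k=1 before rhs at j=2)
  i=2: ✓ (rhs at j=2)
  i=3: ✗ (no rhs in [3,4])
  i=4: ✗ (no rhs in [4,5])
  i=5: ✓ (rhs at j=6; lhs holds on [5,5])
  i=6: ✓ (rhs at j=6)
  i=7: ✓ (rhs at j=7)
  i=8: ✗ (no rhs in [8,9])
Positions where it holds: {2, 5, 6, 7} → 4.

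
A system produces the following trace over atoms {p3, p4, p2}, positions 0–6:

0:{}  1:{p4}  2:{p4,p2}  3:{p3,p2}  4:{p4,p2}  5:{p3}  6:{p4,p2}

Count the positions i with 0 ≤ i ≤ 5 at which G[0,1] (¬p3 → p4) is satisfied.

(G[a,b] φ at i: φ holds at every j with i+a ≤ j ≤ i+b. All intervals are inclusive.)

Evaluate at each i in [0,5]:
  i=0: ✗ (fails at j=0)
  i=1: ✓ (all of [1,2])
  i=2: ✓ (all of [2,3])
  i=3: ✓ (all of [3,4])
  i=4: ✓ (all of [4,5])
  i=5: ✓ (all of [5,6])
Positions where it holds: {1, 2, 3, 4, 5} → 5.

5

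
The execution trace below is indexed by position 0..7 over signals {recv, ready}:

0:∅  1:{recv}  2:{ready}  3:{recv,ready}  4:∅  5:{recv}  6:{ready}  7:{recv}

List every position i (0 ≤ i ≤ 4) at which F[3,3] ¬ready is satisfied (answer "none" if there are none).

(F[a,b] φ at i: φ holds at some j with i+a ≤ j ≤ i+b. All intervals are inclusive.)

1, 2, 4

Evaluate at each i in [0,4]:
  i=0: ✗ (none in [3,3])
  i=1: ✓ (witness j=4)
  i=2: ✓ (witness j=5)
  i=3: ✗ (none in [6,6])
  i=4: ✓ (witness j=7)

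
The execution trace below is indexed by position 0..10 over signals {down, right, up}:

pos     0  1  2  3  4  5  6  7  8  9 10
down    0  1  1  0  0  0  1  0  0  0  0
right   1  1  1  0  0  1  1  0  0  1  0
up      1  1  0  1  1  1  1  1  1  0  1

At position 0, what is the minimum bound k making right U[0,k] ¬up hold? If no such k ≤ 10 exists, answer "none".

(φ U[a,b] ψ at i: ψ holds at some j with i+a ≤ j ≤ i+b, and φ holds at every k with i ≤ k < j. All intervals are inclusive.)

Need earliest j ≥ 0 with ¬up, and right at every k in [0,j-1].
  j=0: rhs fails.
  j=1: rhs fails.
  j=2: rhs holds; lhs holds on [0,1]. k = 2.

2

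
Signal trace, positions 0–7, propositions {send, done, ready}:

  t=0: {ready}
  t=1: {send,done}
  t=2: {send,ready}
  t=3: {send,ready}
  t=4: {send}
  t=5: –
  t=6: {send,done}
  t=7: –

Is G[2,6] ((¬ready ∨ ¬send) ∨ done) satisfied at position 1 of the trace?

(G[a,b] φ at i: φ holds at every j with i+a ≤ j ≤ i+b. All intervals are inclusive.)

No

Check ((¬ready ∨ ¬send) ∨ done) at every j in [3,7]:
  j=3: false
  j=4: true
  j=5: true
  j=6: true
  j=7: true
Fails at j=3 → formula fails.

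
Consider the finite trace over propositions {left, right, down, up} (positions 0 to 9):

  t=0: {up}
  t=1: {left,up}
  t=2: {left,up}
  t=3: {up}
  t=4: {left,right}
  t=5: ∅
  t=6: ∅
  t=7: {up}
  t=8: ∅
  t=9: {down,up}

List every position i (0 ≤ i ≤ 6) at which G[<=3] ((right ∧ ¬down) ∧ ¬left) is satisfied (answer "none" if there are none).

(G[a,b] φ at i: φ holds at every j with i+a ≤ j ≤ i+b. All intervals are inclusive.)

Evaluate at each i in [0,6]:
  i=0: ✗ (fails at j=0)
  i=1: ✗ (fails at j=1)
  i=2: ✗ (fails at j=2)
  i=3: ✗ (fails at j=3)
  i=4: ✗ (fails at j=4)
  i=5: ✗ (fails at j=5)
  i=6: ✗ (fails at j=6)

none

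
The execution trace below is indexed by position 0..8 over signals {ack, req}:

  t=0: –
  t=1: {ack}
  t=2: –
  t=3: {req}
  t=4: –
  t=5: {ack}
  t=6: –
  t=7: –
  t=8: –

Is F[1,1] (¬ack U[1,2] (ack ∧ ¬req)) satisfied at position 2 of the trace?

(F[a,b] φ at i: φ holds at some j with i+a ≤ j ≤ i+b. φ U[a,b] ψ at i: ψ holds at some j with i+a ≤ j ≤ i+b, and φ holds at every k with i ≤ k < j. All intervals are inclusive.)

True

Check (¬ack U[1,2] (ack ∧ ¬req)) at each j in [3,3]:
  j=3: holds
Found at j=3 → formula holds.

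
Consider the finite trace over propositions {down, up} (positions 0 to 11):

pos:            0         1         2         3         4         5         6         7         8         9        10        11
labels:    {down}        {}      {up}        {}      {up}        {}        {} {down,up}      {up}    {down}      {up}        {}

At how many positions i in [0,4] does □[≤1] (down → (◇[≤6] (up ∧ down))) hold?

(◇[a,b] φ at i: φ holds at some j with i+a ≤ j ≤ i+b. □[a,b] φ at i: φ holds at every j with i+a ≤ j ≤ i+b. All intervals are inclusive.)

4

Evaluate at each i in [0,4]:
  i=0: ✗ (fails at j=0)
  i=1: ✓ (all of [1,2])
  i=2: ✓ (all of [2,3])
  i=3: ✓ (all of [3,4])
  i=4: ✓ (all of [4,5])
Positions where it holds: {1, 2, 3, 4} → 4.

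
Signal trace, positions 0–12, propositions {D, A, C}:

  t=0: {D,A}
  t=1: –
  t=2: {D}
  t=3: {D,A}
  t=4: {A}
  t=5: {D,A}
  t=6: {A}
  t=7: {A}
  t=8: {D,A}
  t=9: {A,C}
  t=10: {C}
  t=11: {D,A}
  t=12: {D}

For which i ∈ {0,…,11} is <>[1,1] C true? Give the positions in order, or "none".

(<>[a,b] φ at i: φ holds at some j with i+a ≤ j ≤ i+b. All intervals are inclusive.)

Evaluate at each i in [0,11]:
  i=0: ✗ (none in [1,1])
  i=1: ✗ (none in [2,2])
  i=2: ✗ (none in [3,3])
  i=3: ✗ (none in [4,4])
  i=4: ✗ (none in [5,5])
  i=5: ✗ (none in [6,6])
  i=6: ✗ (none in [7,7])
  i=7: ✗ (none in [8,8])
  i=8: ✓ (witness j=9)
  i=9: ✓ (witness j=10)
  i=10: ✗ (none in [11,11])
  i=11: ✗ (none in [12,12])

8, 9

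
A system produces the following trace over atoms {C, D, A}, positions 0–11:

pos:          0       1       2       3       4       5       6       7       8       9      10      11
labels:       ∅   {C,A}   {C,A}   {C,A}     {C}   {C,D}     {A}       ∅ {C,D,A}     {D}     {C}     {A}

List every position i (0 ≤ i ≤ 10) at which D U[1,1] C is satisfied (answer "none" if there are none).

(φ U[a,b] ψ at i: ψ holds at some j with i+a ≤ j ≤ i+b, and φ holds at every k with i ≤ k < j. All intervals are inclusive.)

Evaluate at each i in [0,10]:
  i=0: ✗ (lhs fails at k=0 before rhs at j=1)
  i=1: ✗ (lhs fails at k=1 before rhs at j=2)
  i=2: ✗ (lhs fails at k=2 before rhs at j=3)
  i=3: ✗ (lhs fails at k=3 before rhs at j=4)
  i=4: ✗ (lhs fails at k=4 before rhs at j=5)
  i=5: ✗ (no rhs in [6,6])
  i=6: ✗ (no rhs in [7,7])
  i=7: ✗ (lhs fails at k=7 before rhs at j=8)
  i=8: ✗ (no rhs in [9,9])
  i=9: ✓ (rhs at j=10; lhs holds on [9,9])
  i=10: ✗ (no rhs in [11,11])

9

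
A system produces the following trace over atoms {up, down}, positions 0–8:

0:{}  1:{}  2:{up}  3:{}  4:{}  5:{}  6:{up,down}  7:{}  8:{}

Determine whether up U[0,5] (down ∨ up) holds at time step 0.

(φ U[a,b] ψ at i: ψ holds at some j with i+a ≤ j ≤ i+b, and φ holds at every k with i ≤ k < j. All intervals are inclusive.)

Need some j in [0,5] with (down ∨ up), and up at every k in [0,j-1].
  j=0: (down ∨ up) false.
  j=1: (down ∨ up) false.
  j=2: (down ∨ up) holds, but up fails at k=0 → not this j.
  j=3: (down ∨ up) false.
  j=4: (down ∨ up) false.
  j=5: (down ∨ up) false.
No j in the window works → until fails.

Does not hold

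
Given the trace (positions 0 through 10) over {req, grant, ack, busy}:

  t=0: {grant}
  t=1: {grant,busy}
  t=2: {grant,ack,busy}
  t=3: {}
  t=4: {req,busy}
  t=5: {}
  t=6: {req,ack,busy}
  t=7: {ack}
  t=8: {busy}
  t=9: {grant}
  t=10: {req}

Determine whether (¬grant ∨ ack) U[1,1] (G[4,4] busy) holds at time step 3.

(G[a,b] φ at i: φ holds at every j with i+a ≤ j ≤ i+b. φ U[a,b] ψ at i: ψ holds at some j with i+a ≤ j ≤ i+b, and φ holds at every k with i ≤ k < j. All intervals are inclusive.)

Yes

Need some j in [4,4] with G[4,4] busy, and (¬grant ∨ ack) at every k in [3,j-1].
  j=4: G[4,4] busy holds; (¬grant ∨ ack) holds at every k in [3,3] → satisfied.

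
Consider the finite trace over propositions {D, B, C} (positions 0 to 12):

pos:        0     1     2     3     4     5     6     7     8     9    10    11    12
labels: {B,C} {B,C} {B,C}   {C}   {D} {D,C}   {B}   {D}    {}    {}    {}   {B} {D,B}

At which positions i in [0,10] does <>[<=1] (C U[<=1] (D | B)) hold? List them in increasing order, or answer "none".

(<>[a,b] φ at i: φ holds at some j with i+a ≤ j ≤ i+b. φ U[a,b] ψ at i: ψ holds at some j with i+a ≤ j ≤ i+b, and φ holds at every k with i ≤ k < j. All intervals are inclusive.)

Evaluate at each i in [0,10]:
  i=0: ✓ (witness j=0)
  i=1: ✓ (witness j=1)
  i=2: ✓ (witness j=2)
  i=3: ✓ (witness j=3)
  i=4: ✓ (witness j=4)
  i=5: ✓ (witness j=5)
  i=6: ✓ (witness j=6)
  i=7: ✓ (witness j=7)
  i=8: ✗ (none in [8,9])
  i=9: ✗ (none in [9,10])
  i=10: ✓ (witness j=11)

0, 1, 2, 3, 4, 5, 6, 7, 10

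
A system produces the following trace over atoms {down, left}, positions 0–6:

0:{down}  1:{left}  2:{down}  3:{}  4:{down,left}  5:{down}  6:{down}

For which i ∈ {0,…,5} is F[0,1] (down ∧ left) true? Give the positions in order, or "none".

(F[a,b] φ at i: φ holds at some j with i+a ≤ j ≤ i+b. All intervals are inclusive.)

3, 4

Evaluate at each i in [0,5]:
  i=0: ✗ (none in [0,1])
  i=1: ✗ (none in [1,2])
  i=2: ✗ (none in [2,3])
  i=3: ✓ (witness j=4)
  i=4: ✓ (witness j=4)
  i=5: ✗ (none in [5,6])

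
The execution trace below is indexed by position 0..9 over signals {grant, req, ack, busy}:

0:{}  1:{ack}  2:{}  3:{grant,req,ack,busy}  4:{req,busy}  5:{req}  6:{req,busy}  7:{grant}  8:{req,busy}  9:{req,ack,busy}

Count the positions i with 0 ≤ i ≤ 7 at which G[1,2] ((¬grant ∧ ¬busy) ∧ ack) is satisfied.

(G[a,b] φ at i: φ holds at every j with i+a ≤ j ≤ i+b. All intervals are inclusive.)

0

Evaluate at each i in [0,7]:
  i=0: ✗ (fails at j=2)
  i=1: ✗ (fails at j=2)
  i=2: ✗ (fails at j=3)
  i=3: ✗ (fails at j=4)
  i=4: ✗ (fails at j=5)
  i=5: ✗ (fails at j=6)
  i=6: ✗ (fails at j=7)
  i=7: ✗ (fails at j=8)
Positions where it holds: {} → 0.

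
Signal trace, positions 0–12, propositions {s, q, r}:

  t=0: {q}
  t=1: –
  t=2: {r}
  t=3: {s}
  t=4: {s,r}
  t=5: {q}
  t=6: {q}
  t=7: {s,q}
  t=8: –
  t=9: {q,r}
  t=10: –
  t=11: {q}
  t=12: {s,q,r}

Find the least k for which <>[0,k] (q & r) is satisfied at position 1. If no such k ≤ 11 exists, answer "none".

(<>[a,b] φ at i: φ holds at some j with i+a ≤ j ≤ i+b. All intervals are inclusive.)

Scan j = 1,2,… for (q & r):
  j=1: fails
  j=2: fails
  j=3: fails
  j=4: fails
  j=5: fails
  j=6: fails
  j=7: fails
  j=8: fails
  j=9: holds
First hit at j=9, so smallest k = 9-1 = 8.

8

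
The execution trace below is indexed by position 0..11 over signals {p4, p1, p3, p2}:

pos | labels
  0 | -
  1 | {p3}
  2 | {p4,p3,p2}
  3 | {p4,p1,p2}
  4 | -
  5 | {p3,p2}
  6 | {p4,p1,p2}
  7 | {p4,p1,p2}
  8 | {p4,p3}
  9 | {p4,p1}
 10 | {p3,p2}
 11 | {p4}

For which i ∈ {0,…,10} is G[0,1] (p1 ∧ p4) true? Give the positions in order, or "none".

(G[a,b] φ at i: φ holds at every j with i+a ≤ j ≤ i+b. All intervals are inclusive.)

Evaluate at each i in [0,10]:
  i=0: ✗ (fails at j=0)
  i=1: ✗ (fails at j=1)
  i=2: ✗ (fails at j=2)
  i=3: ✗ (fails at j=4)
  i=4: ✗ (fails at j=4)
  i=5: ✗ (fails at j=5)
  i=6: ✓ (all of [6,7])
  i=7: ✗ (fails at j=8)
  i=8: ✗ (fails at j=8)
  i=9: ✗ (fails at j=10)
  i=10: ✗ (fails at j=10)

6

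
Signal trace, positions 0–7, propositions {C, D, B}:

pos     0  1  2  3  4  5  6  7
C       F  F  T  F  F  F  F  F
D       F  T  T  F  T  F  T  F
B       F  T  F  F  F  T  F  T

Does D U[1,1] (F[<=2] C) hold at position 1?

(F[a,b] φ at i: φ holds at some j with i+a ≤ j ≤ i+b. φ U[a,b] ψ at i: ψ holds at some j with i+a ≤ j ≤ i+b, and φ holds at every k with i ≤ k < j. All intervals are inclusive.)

Need some j in [2,2] with F[<=2] C, and D at every k in [1,j-1].
  j=2: F[<=2] C holds; D holds at every k in [1,1] → satisfied.

Holds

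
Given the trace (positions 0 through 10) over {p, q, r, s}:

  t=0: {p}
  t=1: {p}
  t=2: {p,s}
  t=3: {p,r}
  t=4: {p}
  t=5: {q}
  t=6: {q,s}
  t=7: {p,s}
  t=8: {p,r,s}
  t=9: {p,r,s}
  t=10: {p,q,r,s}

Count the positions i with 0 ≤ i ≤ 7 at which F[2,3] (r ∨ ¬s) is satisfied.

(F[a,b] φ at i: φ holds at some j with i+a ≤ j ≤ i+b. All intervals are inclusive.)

Evaluate at each i in [0,7]:
  i=0: ✓ (witness j=3)
  i=1: ✓ (witness j=3)
  i=2: ✓ (witness j=4)
  i=3: ✓ (witness j=5)
  i=4: ✗ (none in [6,7])
  i=5: ✓ (witness j=8)
  i=6: ✓ (witness j=8)
  i=7: ✓ (witness j=9)
Positions where it holds: {0, 1, 2, 3, 5, 6, 7} → 7.

7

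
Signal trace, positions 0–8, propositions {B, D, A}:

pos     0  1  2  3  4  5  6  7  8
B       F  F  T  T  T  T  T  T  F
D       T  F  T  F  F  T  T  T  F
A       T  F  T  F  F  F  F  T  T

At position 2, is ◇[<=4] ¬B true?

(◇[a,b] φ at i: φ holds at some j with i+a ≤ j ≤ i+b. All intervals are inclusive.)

False

Check ¬B at each j in [2,6]:
  j=2: false
  j=3: false
  j=4: false
  j=5: false
  j=6: false
No position in the window satisfies it → formula fails.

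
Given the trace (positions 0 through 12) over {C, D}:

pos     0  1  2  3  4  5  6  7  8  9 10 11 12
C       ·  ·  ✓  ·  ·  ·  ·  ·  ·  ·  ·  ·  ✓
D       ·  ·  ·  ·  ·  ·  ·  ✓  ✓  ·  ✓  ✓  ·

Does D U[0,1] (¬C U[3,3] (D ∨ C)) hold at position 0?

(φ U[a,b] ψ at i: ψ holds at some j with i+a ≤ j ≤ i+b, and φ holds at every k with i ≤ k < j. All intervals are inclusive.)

False

Need some j in [0,1] with (¬C U[3,3] (D ∨ C)), and D at every k in [0,j-1].
  j=0: (¬C U[3,3] (D ∨ C)) — fails.
  j=1: (¬C U[3,3] (D ∨ C)) — fails.
No j in the window works → until fails.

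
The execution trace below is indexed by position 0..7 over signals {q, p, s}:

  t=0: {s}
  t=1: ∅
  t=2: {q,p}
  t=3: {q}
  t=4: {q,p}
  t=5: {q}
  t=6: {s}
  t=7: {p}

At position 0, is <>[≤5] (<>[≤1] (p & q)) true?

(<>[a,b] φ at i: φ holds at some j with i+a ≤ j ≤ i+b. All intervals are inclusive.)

Holds

Check <>[≤1] (p & q) at each j in [0,5]:
  j=0: fails (none in [0,1])
  j=1: holds (witness at 2)
  j=2: holds (witness at 2)
  j=3: holds (witness at 4)
  j=4: holds (witness at 4)
  j=5: fails (none in [5,6])
Found at j=1 → formula holds.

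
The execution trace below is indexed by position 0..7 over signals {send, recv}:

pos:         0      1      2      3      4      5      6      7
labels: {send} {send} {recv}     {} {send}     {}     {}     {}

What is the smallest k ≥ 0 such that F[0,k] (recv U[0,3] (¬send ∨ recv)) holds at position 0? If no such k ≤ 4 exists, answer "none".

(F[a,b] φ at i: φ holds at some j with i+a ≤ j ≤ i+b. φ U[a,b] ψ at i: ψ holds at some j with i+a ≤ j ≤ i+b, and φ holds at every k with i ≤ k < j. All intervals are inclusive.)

Scan j = 0,1,… for (recv U[0,3] (¬send ∨ recv)):
  j=0: fails
  j=1: fails
  j=2: holds
First hit at j=2, so smallest k = 2-0 = 2.

2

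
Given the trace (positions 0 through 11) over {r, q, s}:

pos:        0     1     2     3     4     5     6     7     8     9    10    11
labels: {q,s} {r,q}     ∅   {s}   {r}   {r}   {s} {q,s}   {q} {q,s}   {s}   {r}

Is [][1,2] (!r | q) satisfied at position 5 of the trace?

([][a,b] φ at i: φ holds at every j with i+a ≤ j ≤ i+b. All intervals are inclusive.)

Yes

Check (!r | q) at every j in [6,7]:
  j=6: true
  j=7: true
All positions satisfy it → formula holds.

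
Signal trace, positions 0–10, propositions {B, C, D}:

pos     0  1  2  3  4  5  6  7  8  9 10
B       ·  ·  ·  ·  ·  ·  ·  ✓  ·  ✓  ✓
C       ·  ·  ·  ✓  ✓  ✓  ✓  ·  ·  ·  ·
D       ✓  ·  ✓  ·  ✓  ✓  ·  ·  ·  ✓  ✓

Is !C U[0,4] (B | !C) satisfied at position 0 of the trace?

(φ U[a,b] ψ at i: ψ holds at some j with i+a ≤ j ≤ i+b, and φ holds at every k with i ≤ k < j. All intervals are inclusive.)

Need some j in [0,4] with (B | !C), and !C at every k in [0,j-1].
  j=0: (B | !C) holds; no prefix to check → satisfied.

Holds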